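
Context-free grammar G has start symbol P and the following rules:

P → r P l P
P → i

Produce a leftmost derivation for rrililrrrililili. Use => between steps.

P=>rPlP=>rrPlPlP=>rrilPlP=>rrililP=>rrililrPlP=>rrililrrPlPlP=>rrililrrrPlPlPlP=>rrililrrrilPlPlP=>rrililrrrililPlP=>rrililrrrilililP=>rrililrrrililili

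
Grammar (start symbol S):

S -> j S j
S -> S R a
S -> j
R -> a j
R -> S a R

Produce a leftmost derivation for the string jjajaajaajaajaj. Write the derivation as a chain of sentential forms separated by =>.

S => jSj   [S -> j S j]
jSj => jSRaj   [S -> S R a]
jSRaj => jSRaRaj   [S -> S R a]
jSRaRaj => jSRaRaRaj   [S -> S R a]
jSRaRaRaj => jSRaRaRaRaj   [S -> S R a]
jSRaRaRaRaj => jjRaRaRaRaj   [S -> j]
jjRaRaRaRaj => jjajaRaRaRaj   [R -> a j]
jjajaRaRaRaj => jjajaajaRaRaj   [R -> a j]
jjajaajaRaRaj => jjajaajaajaRaj   [R -> a j]
jjajaajaajaRaj => jjajaajaajaajaj   [R -> a j]

S => jSj => jSRaj => jSRaRaj => jSRaRaRaj => jSRaRaRaRaj => jjRaRaRaRaj => jjajaRaRaRaj => jjajaajaRaRaj => jjajaajaajaRaj => jjajaajaajaajaj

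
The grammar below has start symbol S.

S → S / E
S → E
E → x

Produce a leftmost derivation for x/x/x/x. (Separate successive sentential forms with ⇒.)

S ⇒ S/E   [S → S / E]
S/E ⇒ S/E/E   [S → S / E]
S/E/E ⇒ S/E/E/E   [S → S / E]
S/E/E/E ⇒ E/E/E/E   [S → E]
E/E/E/E ⇒ x/E/E/E   [E → x]
x/E/E/E ⇒ x/x/E/E   [E → x]
x/x/E/E ⇒ x/x/x/E   [E → x]
x/x/x/E ⇒ x/x/x/x   [E → x]

S⇒S/E⇒S/E/E⇒S/E/E/E⇒E/E/E/E⇒x/E/E/E⇒x/x/E/E⇒x/x/x/E⇒x/x/x/x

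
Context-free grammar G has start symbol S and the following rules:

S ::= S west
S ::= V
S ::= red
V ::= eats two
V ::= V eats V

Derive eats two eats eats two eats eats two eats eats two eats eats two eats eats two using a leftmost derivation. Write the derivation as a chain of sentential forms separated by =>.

S => V => V eats V => V eats V eats V => V eats V eats V eats V => V eats V eats V eats V eats V => V eats V eats V eats V eats V eats V => eats two eats V eats V eats V eats V eats V => eats two eats eats two eats V eats V eats V eats V => eats two eats eats two eats eats two eats V eats V eats V => eats two eats eats two eats eats two eats eats two eats V eats V => eats two eats eats two eats eats two eats eats two eats eats two eats V => eats two eats eats two eats eats two eats eats two eats eats two eats eats two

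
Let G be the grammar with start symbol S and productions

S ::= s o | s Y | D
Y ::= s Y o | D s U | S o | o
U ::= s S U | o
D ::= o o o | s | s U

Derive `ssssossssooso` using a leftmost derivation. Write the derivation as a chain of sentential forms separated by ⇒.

S ⇒ sY ⇒ sDsU ⇒ ssUsU ⇒ sssSUsU ⇒ ssssoUsU ⇒ ssssosSUsU ⇒ ssssosDUsU ⇒ ssssossUsU ⇒ ssssosssSUsU ⇒ ssssossssYUsU ⇒ ssssossssoUsU ⇒ ssssossssoosU ⇒ ssssossssooso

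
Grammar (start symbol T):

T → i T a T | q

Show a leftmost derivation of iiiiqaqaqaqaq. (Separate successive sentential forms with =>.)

T => iTaT => iiTaTaT => iiiTaTaTaT => iiiiTaTaTaTaT => iiiiqaTaTaTaT => iiiiqaqaTaTaT => iiiiqaqaqaTaT => iiiiqaqaqaqaT => iiiiqaqaqaqaq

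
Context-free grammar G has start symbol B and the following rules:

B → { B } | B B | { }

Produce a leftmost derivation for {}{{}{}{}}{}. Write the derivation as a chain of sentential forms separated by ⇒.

B⇒BB⇒{}B⇒{}BB⇒{}{B}B⇒{}{BB}B⇒{}{BBB}B⇒{}{{}BB}B⇒{}{{}{}B}B⇒{}{{}{}{}}B⇒{}{{}{}{}}{}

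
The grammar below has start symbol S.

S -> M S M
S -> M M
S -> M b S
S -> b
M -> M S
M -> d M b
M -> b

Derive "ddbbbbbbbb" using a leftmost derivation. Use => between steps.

S=>MSM=>MSSM=>MSSSM=>MSSSSM=>dMbSSSSM=>ddMbbSSSSM=>ddbbbSSSSM=>ddbbbbSSSM=>ddbbbbbSSM=>ddbbbbbbSM=>ddbbbbbbbM=>ddbbbbbbbb

S => MSM   [S -> M S M]
MSM => MSSM   [M -> M S]
MSSM => MSSSM   [M -> M S]
MSSSM => MSSSSM   [M -> M S]
MSSSSM => dMbSSSSM   [M -> d M b]
dMbSSSSM => ddMbbSSSSM   [M -> d M b]
ddMbbSSSSM => ddbbbSSSSM   [M -> b]
ddbbbSSSSM => ddbbbbSSSM   [S -> b]
ddbbbbSSSM => ddbbbbbSSM   [S -> b]
ddbbbbbSSM => ddbbbbbbSM   [S -> b]
ddbbbbbbSM => ddbbbbbbbM   [S -> b]
ddbbbbbbbM => ddbbbbbbbb   [M -> b]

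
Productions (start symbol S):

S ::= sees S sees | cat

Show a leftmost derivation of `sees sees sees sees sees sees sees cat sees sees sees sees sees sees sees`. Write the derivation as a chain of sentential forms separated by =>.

S => sees S sees => sees sees S sees sees => sees sees sees S sees sees sees => sees sees sees sees S sees sees sees sees => sees sees sees sees sees S sees sees sees sees sees => sees sees sees sees sees sees S sees sees sees sees sees sees => sees sees sees sees sees sees sees S sees sees sees sees sees sees sees => sees sees sees sees sees sees sees cat sees sees sees sees sees sees sees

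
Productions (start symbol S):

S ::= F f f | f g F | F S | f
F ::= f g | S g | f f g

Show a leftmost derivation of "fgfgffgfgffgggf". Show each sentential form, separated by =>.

S => FS => SgS => fgFgS => fgSggS => fgFSggS => fgSgSggS => fgfgSggS => fgfgFSggS => fgfgffgSggS => fgfgffgfgFggS => fgfgffgfgffgggS => fgfgffgfgffgggf

S => FS   [S ::= F S]
FS => SgS   [F ::= S g]
SgS => fgFgS   [S ::= f g F]
fgFgS => fgSggS   [F ::= S g]
fgSggS => fgFSggS   [S ::= F S]
fgFSggS => fgSgSggS   [F ::= S g]
fgSgSggS => fgfgSggS   [S ::= f]
fgfgSggS => fgfgFSggS   [S ::= F S]
fgfgFSggS => fgfgffgSggS   [F ::= f f g]
fgfgffgSggS => fgfgffgfgFggS   [S ::= f g F]
fgfgffgfgFggS => fgfgffgfgffgggS   [F ::= f f g]
fgfgffgfgffgggS => fgfgffgfgffgggf   [S ::= f]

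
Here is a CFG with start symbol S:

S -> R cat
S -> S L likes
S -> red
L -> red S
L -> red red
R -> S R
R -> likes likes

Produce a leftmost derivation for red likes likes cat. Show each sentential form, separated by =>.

S => R cat => S R cat => red R cat => red likes likes cat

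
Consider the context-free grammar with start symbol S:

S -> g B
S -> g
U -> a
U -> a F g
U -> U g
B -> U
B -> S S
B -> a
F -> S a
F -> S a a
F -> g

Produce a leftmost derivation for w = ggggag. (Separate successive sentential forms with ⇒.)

S⇒gB⇒gSS⇒ggS⇒gggB⇒gggSS⇒ggggBS⇒ggggaS⇒ggggag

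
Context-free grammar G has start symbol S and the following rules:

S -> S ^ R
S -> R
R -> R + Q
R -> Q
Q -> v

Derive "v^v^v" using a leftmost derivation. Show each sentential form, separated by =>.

S => S^R => S^R^R => R^R^R => Q^R^R => v^R^R => v^Q^R => v^v^R => v^v^Q => v^v^v

S => S^R   [S -> S ^ R]
S^R => S^R^R   [S -> S ^ R]
S^R^R => R^R^R   [S -> R]
R^R^R => Q^R^R   [R -> Q]
Q^R^R => v^R^R   [Q -> v]
v^R^R => v^Q^R   [R -> Q]
v^Q^R => v^v^R   [Q -> v]
v^v^R => v^v^Q   [R -> Q]
v^v^Q => v^v^v   [Q -> v]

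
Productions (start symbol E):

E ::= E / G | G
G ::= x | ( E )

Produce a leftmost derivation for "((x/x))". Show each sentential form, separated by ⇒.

E ⇒ G ⇒ (E) ⇒ (G) ⇒ ((E)) ⇒ ((E/G)) ⇒ ((G/G)) ⇒ ((x/G)) ⇒ ((x/x))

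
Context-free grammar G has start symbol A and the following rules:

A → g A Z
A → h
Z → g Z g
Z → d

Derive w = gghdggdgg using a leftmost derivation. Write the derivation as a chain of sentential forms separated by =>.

A => gAZ => ggAZZ => gghZZ => gghdZ => gghdgZg => gghdggZgg => gghdggdgg

A => gAZ   [A → g A Z]
gAZ => ggAZZ   [A → g A Z]
ggAZZ => gghZZ   [A → h]
gghZZ => gghdZ   [Z → d]
gghdZ => gghdgZg   [Z → g Z g]
gghdgZg => gghdggZgg   [Z → g Z g]
gghdggZgg => gghdggdgg   [Z → d]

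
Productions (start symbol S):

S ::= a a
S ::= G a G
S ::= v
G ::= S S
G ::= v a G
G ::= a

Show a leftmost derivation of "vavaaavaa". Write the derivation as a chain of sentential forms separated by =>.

S => GaG => vaGaG => vavaGaG => vavaaaG => vavaaaSS => vavaaavS => vavaaavaa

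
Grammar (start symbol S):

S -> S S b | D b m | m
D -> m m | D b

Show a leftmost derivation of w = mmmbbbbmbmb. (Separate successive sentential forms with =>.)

S => SSb   [S -> S S b]
SSb => SSbSb   [S -> S S b]
SSbSb => mSbSb   [S -> m]
mSbSb => mDbmbSb   [S -> D b m]
mDbmbSb => mDbbmbSb   [D -> D b]
mDbbmbSb => mDbbbmbSb   [D -> D b]
mDbbbmbSb => mDbbbbmbSb   [D -> D b]
mDbbbbmbSb => mmmbbbbmbSb   [D -> m m]
mmmbbbbmbSb => mmmbbbbmbmb   [S -> m]

S => SSb => SSbSb => mSbSb => mDbmbSb => mDbbmbSb => mDbbbmbSb => mDbbbbmbSb => mmmbbbbmbSb => mmmbbbbmbmb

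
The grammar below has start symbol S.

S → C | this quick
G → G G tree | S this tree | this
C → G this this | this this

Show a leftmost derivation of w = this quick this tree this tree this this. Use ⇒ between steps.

S ⇒ C   [S → C]
C ⇒ G this this   [C → G this this]
G this this ⇒ G G tree this this   [G → G G tree]
G G tree this this ⇒ S this tree G tree this this   [G → S this tree]
S this tree G tree this this ⇒ this quick this tree G tree this this   [S → this quick]
this quick this tree G tree this this ⇒ this quick this tree this tree this this   [G → this]

S ⇒ C ⇒ G this this ⇒ G G tree this this ⇒ S this tree G tree this this ⇒ this quick this tree G tree this this ⇒ this quick this tree this tree this this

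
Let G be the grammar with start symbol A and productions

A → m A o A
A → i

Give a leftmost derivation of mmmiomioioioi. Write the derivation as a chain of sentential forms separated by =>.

A=>mAoA=>mmAoAoA=>mmmAoAoAoA=>mmmioAoAoA=>mmmiomAoAoAoA=>mmmiomioAoAoA=>mmmiomioioAoA=>mmmiomioioioA=>mmmiomioioioi

A => mAoA   [A → m A o A]
mAoA => mmAoAoA   [A → m A o A]
mmAoAoA => mmmAoAoAoA   [A → m A o A]
mmmAoAoAoA => mmmioAoAoA   [A → i]
mmmioAoAoA => mmmiomAoAoAoA   [A → m A o A]
mmmiomAoAoAoA => mmmiomioAoAoA   [A → i]
mmmiomioAoAoA => mmmiomioioAoA   [A → i]
mmmiomioioAoA => mmmiomioioioA   [A → i]
mmmiomioioioA => mmmiomioioioi   [A → i]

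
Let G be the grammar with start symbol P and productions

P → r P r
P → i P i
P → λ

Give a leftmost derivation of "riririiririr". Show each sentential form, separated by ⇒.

P ⇒ rPr ⇒ riPir ⇒ rirPrir ⇒ ririPirir ⇒ ririrPririr ⇒ riririPiririr ⇒ riririiririr

P ⇒ rPr   [P → r P r]
rPr ⇒ riPir   [P → i P i]
riPir ⇒ rirPrir   [P → r P r]
rirPrir ⇒ ririPirir   [P → i P i]
ririPirir ⇒ ririrPririr   [P → r P r]
ririrPririr ⇒ riririPiririr   [P → i P i]
riririPiririr ⇒ riririiririr   [P → λ]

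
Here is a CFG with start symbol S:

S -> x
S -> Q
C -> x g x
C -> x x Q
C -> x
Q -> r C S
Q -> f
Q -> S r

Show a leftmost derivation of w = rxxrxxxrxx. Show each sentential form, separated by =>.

S=>Q=>rCS=>rxxQS=>rxxrCSS=>rxxrxxQSS=>rxxrxxSrSS=>rxxrxxxrSS=>rxxrxxxrxS=>rxxrxxxrxx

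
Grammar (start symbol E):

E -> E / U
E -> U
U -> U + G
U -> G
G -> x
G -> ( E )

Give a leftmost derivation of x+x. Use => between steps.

E => U => U+G => G+G => x+G => x+x

E => U   [E -> U]
U => U+G   [U -> U + G]
U+G => G+G   [U -> G]
G+G => x+G   [G -> x]
x+G => x+x   [G -> x]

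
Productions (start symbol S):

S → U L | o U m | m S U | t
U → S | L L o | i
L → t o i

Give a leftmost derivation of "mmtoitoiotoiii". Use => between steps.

S => mSU => mmSUU => mmULUU => mmLLoLUU => mmtoiLoLUU => mmtoitoioLUU => mmtoitoiotoiUU => mmtoitoiotoiiU => mmtoitoiotoiii

S => mSU   [S → m S U]
mSU => mmSUU   [S → m S U]
mmSUU => mmULUU   [S → U L]
mmULUU => mmLLoLUU   [U → L L o]
mmLLoLUU => mmtoiLoLUU   [L → t o i]
mmtoiLoLUU => mmtoitoioLUU   [L → t o i]
mmtoitoioLUU => mmtoitoiotoiUU   [L → t o i]
mmtoitoiotoiUU => mmtoitoiotoiiU   [U → i]
mmtoitoiotoiiU => mmtoitoiotoiii   [U → i]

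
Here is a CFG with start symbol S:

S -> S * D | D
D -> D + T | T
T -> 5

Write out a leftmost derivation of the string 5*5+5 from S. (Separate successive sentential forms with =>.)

S => S*D => D*D => T*D => 5*D => 5*D+T => 5*T+T => 5*5+T => 5*5+5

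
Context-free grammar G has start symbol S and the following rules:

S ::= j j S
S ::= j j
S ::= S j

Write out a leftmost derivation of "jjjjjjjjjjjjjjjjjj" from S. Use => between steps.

S => Sj => jjSj => jjjjSj => jjjjSjj => jjjjjjSjj => jjjjjjSjjj => jjjjjjSjjjj => jjjjjjjjSjjjj => jjjjjjjjjjSjjjj => jjjjjjjjjjSjjjjj => jjjjjjjjjjSjjjjjj => jjjjjjjjjjjjjjjjjj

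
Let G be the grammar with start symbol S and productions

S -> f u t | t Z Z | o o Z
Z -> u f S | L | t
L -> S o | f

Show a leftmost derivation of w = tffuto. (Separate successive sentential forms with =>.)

S => tZZ   [S -> t Z Z]
tZZ => tLZ   [Z -> L]
tLZ => tfZ   [L -> f]
tfZ => tfL   [Z -> L]
tfL => tfSo   [L -> S o]
tfSo => tffuto   [S -> f u t]

S => tZZ => tLZ => tfZ => tfL => tfSo => tffuto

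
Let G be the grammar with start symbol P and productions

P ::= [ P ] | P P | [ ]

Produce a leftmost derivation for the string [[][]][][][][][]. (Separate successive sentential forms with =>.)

P => PP => PPP => PPPP => PPPPP => PPPPPP => [P]PPPPP => [PP]PPPPP => [[]P]PPPPP => [[][]]PPPPP => [[][]][]PPPP => [[][]][][]PPP => [[][]][][][]PP => [[][]][][][][]P => [[][]][][][][][]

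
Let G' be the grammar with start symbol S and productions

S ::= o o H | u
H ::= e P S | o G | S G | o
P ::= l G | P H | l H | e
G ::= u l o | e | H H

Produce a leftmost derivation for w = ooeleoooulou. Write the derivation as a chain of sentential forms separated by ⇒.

S ⇒ ooH   [S ::= o o H]
ooH ⇒ ooePS   [H ::= e P S]
ooePS ⇒ ooePHS   [P ::= P H]
ooePHS ⇒ ooelGHS   [P ::= l G]
ooelGHS ⇒ ooeleHS   [G ::= e]
ooeleHS ⇒ ooeleSGS   [H ::= S G]
ooeleSGS ⇒ ooeleooHGS   [S ::= o o H]
ooeleooHGS ⇒ ooeleoooGS   [H ::= o]
ooeleoooGS ⇒ ooeleooouloS   [G ::= u l o]
ooeleooouloS ⇒ ooeleoooulou   [S ::= u]

S⇒ooH⇒ooePS⇒ooePHS⇒ooelGHS⇒ooeleHS⇒ooeleSGS⇒ooeleooHGS⇒ooeleoooGS⇒ooeleooouloS⇒ooeleoooulou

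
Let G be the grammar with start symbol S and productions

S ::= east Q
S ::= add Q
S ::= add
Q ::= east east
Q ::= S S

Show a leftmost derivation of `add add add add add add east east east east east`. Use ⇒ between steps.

S ⇒ add Q   [S ::= add Q]
add Q ⇒ add S S   [Q ::= S S]
add S S ⇒ add add S   [S ::= add]
add add S ⇒ add add add Q   [S ::= add Q]
add add add Q ⇒ add add add S S   [Q ::= S S]
add add add S S ⇒ add add add add S   [S ::= add]
add add add add S ⇒ add add add add add Q   [S ::= add Q]
add add add add add Q ⇒ add add add add add S S   [Q ::= S S]
add add add add add S S ⇒ add add add add add add Q S   [S ::= add Q]
add add add add add add Q S ⇒ add add add add add add east east S   [Q ::= east east]
add add add add add add east east S ⇒ add add add add add add east east east Q   [S ::= east Q]
add add add add add add east east east Q ⇒ add add add add add add east east east east east   [Q ::= east east]

S ⇒ add Q ⇒ add S S ⇒ add add S ⇒ add add add Q ⇒ add add add S S ⇒ add add add add S ⇒ add add add add add Q ⇒ add add add add add S S ⇒ add add add add add add Q S ⇒ add add add add add add east east S ⇒ add add add add add add east east east Q ⇒ add add add add add add east east east east east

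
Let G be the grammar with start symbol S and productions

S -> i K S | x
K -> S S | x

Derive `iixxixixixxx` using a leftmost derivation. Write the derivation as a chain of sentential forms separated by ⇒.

S ⇒ iKS ⇒ iSSS ⇒ iiKSSS ⇒ iixSSS ⇒ iixxSS ⇒ iixxiKSS ⇒ iixxixSS ⇒ iixxixiKSS ⇒ iixxixixSS ⇒ iixxixixiKSS ⇒ iixxixixixSS ⇒ iixxixixixxS ⇒ iixxixixixxx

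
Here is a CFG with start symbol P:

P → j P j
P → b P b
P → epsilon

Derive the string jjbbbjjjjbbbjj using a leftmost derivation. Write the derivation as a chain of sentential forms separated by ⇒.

P ⇒ jPj ⇒ jjPjj ⇒ jjbPbjj ⇒ jjbbPbbjj ⇒ jjbbbPbbbjj ⇒ jjbbbjPjbbbjj ⇒ jjbbbjjPjjbbbjj ⇒ jjbbbjjjjbbbjj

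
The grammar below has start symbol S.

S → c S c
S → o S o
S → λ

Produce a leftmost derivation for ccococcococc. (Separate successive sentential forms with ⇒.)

S ⇒ cSc ⇒ ccScc ⇒ ccoSocc ⇒ ccocScocc ⇒ ccocoSococc ⇒ ccococScococc ⇒ ccococcococc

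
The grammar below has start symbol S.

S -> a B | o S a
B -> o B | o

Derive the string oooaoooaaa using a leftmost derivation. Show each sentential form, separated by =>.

S => oSa => ooSaa => oooSaaa => oooaBaaa => oooaoBaaa => oooaooBaaa => oooaoooaaa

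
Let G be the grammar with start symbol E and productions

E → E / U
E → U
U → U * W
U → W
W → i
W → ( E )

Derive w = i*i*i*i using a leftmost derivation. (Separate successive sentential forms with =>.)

E=>U=>U*W=>U*W*W=>U*W*W*W=>W*W*W*W=>i*W*W*W=>i*i*W*W=>i*i*i*W=>i*i*i*i

E => U   [E → U]
U => U*W   [U → U * W]
U*W => U*W*W   [U → U * W]
U*W*W => U*W*W*W   [U → U * W]
U*W*W*W => W*W*W*W   [U → W]
W*W*W*W => i*W*W*W   [W → i]
i*W*W*W => i*i*W*W   [W → i]
i*i*W*W => i*i*i*W   [W → i]
i*i*i*W => i*i*i*i   [W → i]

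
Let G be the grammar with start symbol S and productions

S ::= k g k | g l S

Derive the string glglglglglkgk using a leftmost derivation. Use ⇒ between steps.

S ⇒ glS ⇒ glglS ⇒ glglglS ⇒ glglglglS ⇒ glglglglglS ⇒ glglglglglkgk

S ⇒ glS   [S ::= g l S]
glS ⇒ glglS   [S ::= g l S]
glglS ⇒ glglglS   [S ::= g l S]
glglglS ⇒ glglglglS   [S ::= g l S]
glglglglS ⇒ glglglglglS   [S ::= g l S]
glglglglglS ⇒ glglglglglkgk   [S ::= k g k]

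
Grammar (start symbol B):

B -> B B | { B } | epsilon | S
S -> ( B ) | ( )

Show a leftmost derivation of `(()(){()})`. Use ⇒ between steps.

B ⇒ S   [B -> S]
S ⇒ (B)   [S -> ( B )]
(B) ⇒ (BB)   [B -> B B]
(BB) ⇒ (BBB)   [B -> B B]
(BBB) ⇒ (SBB)   [B -> S]
(SBB) ⇒ (()BB)   [S -> ( )]
(()BB) ⇒ (()SB)   [B -> S]
(()SB) ⇒ (()()B)   [S -> ( )]
(()()B) ⇒ (()(){B})   [B -> { B }]
(()(){B}) ⇒ (()(){S})   [B -> S]
(()(){S}) ⇒ (()(){()})   [S -> ( )]

B ⇒ S ⇒ (B) ⇒ (BB) ⇒ (BBB) ⇒ (SBB) ⇒ (()BB) ⇒ (()SB) ⇒ (()()B) ⇒ (()(){B}) ⇒ (()(){S}) ⇒ (()(){()})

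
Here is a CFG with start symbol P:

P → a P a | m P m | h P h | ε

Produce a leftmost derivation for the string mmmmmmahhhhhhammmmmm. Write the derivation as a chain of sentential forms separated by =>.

P=>mPm=>mmPmm=>mmmPmmm=>mmmmPmmmm=>mmmmmPmmmmm=>mmmmmmPmmmmmm=>mmmmmmaPammmmmm=>mmmmmmahPhammmmmm=>mmmmmmahhPhhammmmmm=>mmmmmmahhhPhhhammmmmm=>mmmmmmahhhhhhammmmmm

P => mPm   [P → m P m]
mPm => mmPmm   [P → m P m]
mmPmm => mmmPmmm   [P → m P m]
mmmPmmm => mmmmPmmmm   [P → m P m]
mmmmPmmmm => mmmmmPmmmmm   [P → m P m]
mmmmmPmmmmm => mmmmmmPmmmmmm   [P → m P m]
mmmmmmPmmmmmm => mmmmmmaPammmmmm   [P → a P a]
mmmmmmaPammmmmm => mmmmmmahPhammmmmm   [P → h P h]
mmmmmmahPhammmmmm => mmmmmmahhPhhammmmmm   [P → h P h]
mmmmmmahhPhhammmmmm => mmmmmmahhhPhhhammmmmm   [P → h P h]
mmmmmmahhhPhhhammmmmm => mmmmmmahhhhhhammmmmm   [P → ε]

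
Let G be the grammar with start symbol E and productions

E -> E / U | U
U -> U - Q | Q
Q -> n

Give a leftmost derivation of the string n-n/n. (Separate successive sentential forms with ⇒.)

E⇒E/U⇒U/U⇒U-Q/U⇒Q-Q/U⇒n-Q/U⇒n-n/U⇒n-n/Q⇒n-n/n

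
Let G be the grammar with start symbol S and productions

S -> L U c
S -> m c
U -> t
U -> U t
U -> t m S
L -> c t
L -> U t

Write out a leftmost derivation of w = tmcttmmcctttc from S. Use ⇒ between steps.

S ⇒ LUc   [S -> L U c]
LUc ⇒ UtUc   [L -> U t]
UtUc ⇒ UttUc   [U -> U t]
UttUc ⇒ tmSttUc   [U -> t m S]
tmSttUc ⇒ tmLUcttUc   [S -> L U c]
tmLUcttUc ⇒ tmctUcttUc   [L -> c t]
tmctUcttUc ⇒ tmcttmScttUc   [U -> t m S]
tmcttmScttUc ⇒ tmcttmmccttUc   [S -> m c]
tmcttmmccttUc ⇒ tmcttmmcctttc   [U -> t]

S ⇒ LUc ⇒ UtUc ⇒ UttUc ⇒ tmSttUc ⇒ tmLUcttUc ⇒ tmctUcttUc ⇒ tmcttmScttUc ⇒ tmcttmmccttUc ⇒ tmcttmmcctttc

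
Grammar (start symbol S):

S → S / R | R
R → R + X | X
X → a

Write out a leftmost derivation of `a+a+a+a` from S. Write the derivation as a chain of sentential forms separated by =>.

S => R => R+X => R+X+X => R+X+X+X => X+X+X+X => a+X+X+X => a+a+X+X => a+a+a+X => a+a+a+a

S => R   [S → R]
R => R+X   [R → R + X]
R+X => R+X+X   [R → R + X]
R+X+X => R+X+X+X   [R → R + X]
R+X+X+X => X+X+X+X   [R → X]
X+X+X+X => a+X+X+X   [X → a]
a+X+X+X => a+a+X+X   [X → a]
a+a+X+X => a+a+a+X   [X → a]
a+a+a+X => a+a+a+a   [X → a]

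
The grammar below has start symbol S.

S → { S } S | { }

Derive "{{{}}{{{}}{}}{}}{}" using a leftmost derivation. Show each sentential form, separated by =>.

S => {S}S   [S → { S } S]
{S}S => {{S}S}S   [S → { S } S]
{{S}S}S => {{{}}S}S   [S → { }]
{{{}}S}S => {{{}}{S}S}S   [S → { S } S]
{{{}}{S}S}S => {{{}}{{S}S}S}S   [S → { S } S]
{{{}}{{S}S}S}S => {{{}}{{{}}S}S}S   [S → { }]
{{{}}{{{}}S}S}S => {{{}}{{{}}{}}S}S   [S → { }]
{{{}}{{{}}{}}S}S => {{{}}{{{}}{}}{}}S   [S → { }]
{{{}}{{{}}{}}{}}S => {{{}}{{{}}{}}{}}{}   [S → { }]

S => {S}S => {{S}S}S => {{{}}S}S => {{{}}{S}S}S => {{{}}{{S}S}S}S => {{{}}{{{}}S}S}S => {{{}}{{{}}{}}S}S => {{{}}{{{}}{}}{}}S => {{{}}{{{}}{}}{}}{}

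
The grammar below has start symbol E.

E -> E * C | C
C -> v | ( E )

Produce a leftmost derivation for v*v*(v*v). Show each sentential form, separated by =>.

E => E*C   [E -> E * C]
E*C => E*C*C   [E -> E * C]
E*C*C => C*C*C   [E -> C]
C*C*C => v*C*C   [C -> v]
v*C*C => v*v*C   [C -> v]
v*v*C => v*v*(E)   [C -> ( E )]
v*v*(E) => v*v*(E*C)   [E -> E * C]
v*v*(E*C) => v*v*(C*C)   [E -> C]
v*v*(C*C) => v*v*(v*C)   [C -> v]
v*v*(v*C) => v*v*(v*v)   [C -> v]

E => E*C => E*C*C => C*C*C => v*C*C => v*v*C => v*v*(E) => v*v*(E*C) => v*v*(C*C) => v*v*(v*C) => v*v*(v*v)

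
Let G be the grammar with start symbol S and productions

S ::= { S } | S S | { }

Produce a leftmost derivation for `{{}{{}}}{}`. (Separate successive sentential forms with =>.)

S => SS   [S ::= S S]
SS => {S}S   [S ::= { S }]
{S}S => {SS}S   [S ::= S S]
{SS}S => {{}S}S   [S ::= { }]
{{}S}S => {{}{S}}S   [S ::= { S }]
{{}{S}}S => {{}{{}}}S   [S ::= { }]
{{}{{}}}S => {{}{{}}}{}   [S ::= { }]

S => SS => {S}S => {SS}S => {{}S}S => {{}{S}}S => {{}{{}}}S => {{}{{}}}{}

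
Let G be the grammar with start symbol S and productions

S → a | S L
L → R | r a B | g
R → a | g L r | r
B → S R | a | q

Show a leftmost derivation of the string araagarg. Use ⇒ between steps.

S ⇒ SL   [S → S L]
SL ⇒ SLL   [S → S L]
SLL ⇒ aLL   [S → a]
aLL ⇒ araBL   [L → r a B]
araBL ⇒ araSRL   [B → S R]
araSRL ⇒ araaRL   [S → a]
araaRL ⇒ araagLrL   [R → g L r]
araagLrL ⇒ araagRrL   [L → R]
araagRrL ⇒ araagarL   [R → a]
araagarL ⇒ araagarg   [L → g]

S ⇒ SL ⇒ SLL ⇒ aLL ⇒ araBL ⇒ araSRL ⇒ araaRL ⇒ araagLrL ⇒ araagRrL ⇒ araagarL ⇒ araagarg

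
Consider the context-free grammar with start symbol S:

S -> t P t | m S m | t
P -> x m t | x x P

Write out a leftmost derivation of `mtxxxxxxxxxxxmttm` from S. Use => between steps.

S => mSm => mtPtm => mtxxPtm => mtxxxxPtm => mtxxxxxxPtm => mtxxxxxxxxPtm => mtxxxxxxxxxxPtm => mtxxxxxxxxxxxmttm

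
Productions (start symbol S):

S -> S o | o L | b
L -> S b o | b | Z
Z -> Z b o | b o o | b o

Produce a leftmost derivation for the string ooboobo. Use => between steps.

S=>oL=>oSbo=>ooLbo=>ooZbo=>ooboobo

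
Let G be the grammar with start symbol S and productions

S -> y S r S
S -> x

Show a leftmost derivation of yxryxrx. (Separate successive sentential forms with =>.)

S=>ySrS=>yxrS=>yxrySrS=>yxryxrS=>yxryxrx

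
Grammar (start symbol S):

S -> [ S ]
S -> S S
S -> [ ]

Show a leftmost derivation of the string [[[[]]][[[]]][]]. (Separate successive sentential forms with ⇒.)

S ⇒ [S] ⇒ [SS] ⇒ [SSS] ⇒ [[S]SS] ⇒ [[[S]]SS] ⇒ [[[[]]]SS] ⇒ [[[[]]][S]S] ⇒ [[[[]]][[S]]S] ⇒ [[[[]]][[[]]]S] ⇒ [[[[]]][[[]]][]]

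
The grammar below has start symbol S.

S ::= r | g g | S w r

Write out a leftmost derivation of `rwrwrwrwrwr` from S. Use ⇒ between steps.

S ⇒ Swr ⇒ Swrwr ⇒ Swrwrwr ⇒ Swrwrwrwr ⇒ Swrwrwrwrwr ⇒ rwrwrwrwrwr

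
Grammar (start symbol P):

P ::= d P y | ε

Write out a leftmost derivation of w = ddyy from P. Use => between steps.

P => dPy   [P ::= d P y]
dPy => ddPyy   [P ::= d P y]
ddPyy => ddyy   [P ::= ε]

P=>dPy=>ddPyy=>ddyy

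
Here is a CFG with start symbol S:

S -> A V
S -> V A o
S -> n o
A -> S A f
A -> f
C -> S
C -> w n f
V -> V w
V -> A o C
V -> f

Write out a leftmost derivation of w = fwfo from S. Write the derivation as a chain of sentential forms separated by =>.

S => VAo   [S -> V A o]
VAo => VwAo   [V -> V w]
VwAo => fwAo   [V -> f]
fwAo => fwfo   [A -> f]

S => VAo => VwAo => fwAo => fwfo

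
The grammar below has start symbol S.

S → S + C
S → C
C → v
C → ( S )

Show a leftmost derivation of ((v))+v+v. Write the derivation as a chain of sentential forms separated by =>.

S=>S+C=>S+C+C=>C+C+C=>(S)+C+C=>(C)+C+C=>((S))+C+C=>((C))+C+C=>((v))+C+C=>((v))+v+C=>((v))+v+v

S => S+C   [S → S + C]
S+C => S+C+C   [S → S + C]
S+C+C => C+C+C   [S → C]
C+C+C => (S)+C+C   [C → ( S )]
(S)+C+C => (C)+C+C   [S → C]
(C)+C+C => ((S))+C+C   [C → ( S )]
((S))+C+C => ((C))+C+C   [S → C]
((C))+C+C => ((v))+C+C   [C → v]
((v))+C+C => ((v))+v+C   [C → v]
((v))+v+C => ((v))+v+v   [C → v]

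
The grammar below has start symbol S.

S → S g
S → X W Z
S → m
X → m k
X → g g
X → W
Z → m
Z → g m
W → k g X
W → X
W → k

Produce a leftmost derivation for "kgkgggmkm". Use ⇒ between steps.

S ⇒ XWZ   [S → X W Z]
XWZ ⇒ WWZ   [X → W]
WWZ ⇒ kgXWZ   [W → k g X]
kgXWZ ⇒ kgWWZ   [X → W]
kgWWZ ⇒ kgkgXWZ   [W → k g X]
kgkgXWZ ⇒ kgkgggWZ   [X → g g]
kgkgggWZ ⇒ kgkgggXZ   [W → X]
kgkgggXZ ⇒ kgkgggmkZ   [X → m k]
kgkgggmkZ ⇒ kgkgggmkm   [Z → m]

S⇒XWZ⇒WWZ⇒kgXWZ⇒kgWWZ⇒kgkgXWZ⇒kgkgggWZ⇒kgkgggXZ⇒kgkgggmkZ⇒kgkgggmkm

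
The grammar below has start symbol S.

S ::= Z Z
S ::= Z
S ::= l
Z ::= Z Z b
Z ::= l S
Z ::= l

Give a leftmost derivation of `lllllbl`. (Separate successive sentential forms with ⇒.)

S⇒ZZ⇒ZZbZ⇒lSZbZ⇒lZZbZ⇒llSZbZ⇒lllZbZ⇒llllSbZ⇒lllllbZ⇒lllllbl

S ⇒ ZZ   [S ::= Z Z]
ZZ ⇒ ZZbZ   [Z ::= Z Z b]
ZZbZ ⇒ lSZbZ   [Z ::= l S]
lSZbZ ⇒ lZZbZ   [S ::= Z]
lZZbZ ⇒ llSZbZ   [Z ::= l S]
llSZbZ ⇒ lllZbZ   [S ::= l]
lllZbZ ⇒ llllSbZ   [Z ::= l S]
llllSbZ ⇒ lllllbZ   [S ::= l]
lllllbZ ⇒ lllllbl   [Z ::= l]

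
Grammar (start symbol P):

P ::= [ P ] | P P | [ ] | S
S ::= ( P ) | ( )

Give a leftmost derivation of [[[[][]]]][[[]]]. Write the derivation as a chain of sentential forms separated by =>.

P=>PP=>[P]P=>[[P]]P=>[[[P]]]P=>[[[PP]]]P=>[[[[]P]]]P=>[[[[][]]]]P=>[[[[][]]]][P]=>[[[[][]]]][[P]]=>[[[[][]]]][[[]]]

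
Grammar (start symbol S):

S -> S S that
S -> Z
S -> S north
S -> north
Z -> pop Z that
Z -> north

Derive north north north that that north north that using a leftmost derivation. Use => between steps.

S => S S that => S north S that => S S that north S that => north S that north S that => north S S that that north S that => north Z S that that north S that => north north S that that north S that => north north north that that north S that => north north north that that north north that

S => S S that   [S -> S S that]
S S that => S north S that   [S -> S north]
S north S that => S S that north S that   [S -> S S that]
S S that north S that => north S that north S that   [S -> north]
north S that north S that => north S S that that north S that   [S -> S S that]
north S S that that north S that => north Z S that that north S that   [S -> Z]
north Z S that that north S that => north north S that that north S that   [Z -> north]
north north S that that north S that => north north north that that north S that   [S -> north]
north north north that that north S that => north north north that that north north that   [S -> north]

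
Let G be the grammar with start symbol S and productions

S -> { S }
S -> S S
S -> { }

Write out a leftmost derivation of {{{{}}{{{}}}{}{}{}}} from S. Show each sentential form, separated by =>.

S=>{S}=>{{S}}=>{{SS}}=>{{{S}S}}=>{{{{}}S}}=>{{{{}}SS}}=>{{{{}}SSS}}=>{{{{}}SSSS}}=>{{{{}}{S}SSS}}=>{{{{}}{{S}}SSS}}=>{{{{}}{{{}}}SSS}}=>{{{{}}{{{}}}{}SS}}=>{{{{}}{{{}}}{}{}S}}=>{{{{}}{{{}}}{}{}{}}}

S => {S}   [S -> { S }]
{S} => {{S}}   [S -> { S }]
{{S}} => {{SS}}   [S -> S S]
{{SS}} => {{{S}S}}   [S -> { S }]
{{{S}S}} => {{{{}}S}}   [S -> { }]
{{{{}}S}} => {{{{}}SS}}   [S -> S S]
{{{{}}SS}} => {{{{}}SSS}}   [S -> S S]
{{{{}}SSS}} => {{{{}}SSSS}}   [S -> S S]
{{{{}}SSSS}} => {{{{}}{S}SSS}}   [S -> { S }]
{{{{}}{S}SSS}} => {{{{}}{{S}}SSS}}   [S -> { S }]
{{{{}}{{S}}SSS}} => {{{{}}{{{}}}SSS}}   [S -> { }]
{{{{}}{{{}}}SSS}} => {{{{}}{{{}}}{}SS}}   [S -> { }]
{{{{}}{{{}}}{}SS}} => {{{{}}{{{}}}{}{}S}}   [S -> { }]
{{{{}}{{{}}}{}{}S}} => {{{{}}{{{}}}{}{}{}}}   [S -> { }]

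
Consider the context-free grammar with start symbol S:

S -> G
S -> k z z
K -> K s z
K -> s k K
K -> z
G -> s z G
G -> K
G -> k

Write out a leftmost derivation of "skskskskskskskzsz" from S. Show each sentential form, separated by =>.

S => G   [S -> G]
G => K   [G -> K]
K => skK   [K -> s k K]
skK => skskK   [K -> s k K]
skskK => skskskK   [K -> s k K]
skskskK => skskskKsz   [K -> K s z]
skskskKsz => skskskskKsz   [K -> s k K]
skskskskKsz => skskskskskKsz   [K -> s k K]
skskskskskKsz => skskskskskskKsz   [K -> s k K]
skskskskskskKsz => skskskskskskskKsz   [K -> s k K]
skskskskskskskKsz => skskskskskskskzsz   [K -> z]

S => G => K => skK => skskK => skskskK => skskskKsz => skskskskKsz => skskskskskKsz => skskskskskskKsz => skskskskskskskKsz => skskskskskskskzsz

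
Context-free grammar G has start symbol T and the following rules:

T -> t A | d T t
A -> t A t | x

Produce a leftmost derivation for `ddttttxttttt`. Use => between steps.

T => dTt => ddTtt => ddtAtt => ddttAttt => ddtttAtttt => ddttttAttttt => ddttttxttttt

T => dTt   [T -> d T t]
dTt => ddTtt   [T -> d T t]
ddTtt => ddtAtt   [T -> t A]
ddtAtt => ddttAttt   [A -> t A t]
ddttAttt => ddtttAtttt   [A -> t A t]
ddtttAtttt => ddttttAttttt   [A -> t A t]
ddttttAttttt => ddttttxttttt   [A -> x]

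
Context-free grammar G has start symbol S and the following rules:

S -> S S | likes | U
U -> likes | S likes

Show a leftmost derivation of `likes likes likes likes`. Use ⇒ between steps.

S ⇒ U   [S -> U]
U ⇒ S likes   [U -> S likes]
S likes ⇒ U likes   [S -> U]
U likes ⇒ S likes likes   [U -> S likes]
S likes likes ⇒ S S likes likes   [S -> S S]
S S likes likes ⇒ likes S likes likes   [S -> likes]
likes S likes likes ⇒ likes likes likes likes   [S -> likes]

S ⇒ U ⇒ S likes ⇒ U likes ⇒ S likes likes ⇒ S S likes likes ⇒ likes S likes likes ⇒ likes likes likes likes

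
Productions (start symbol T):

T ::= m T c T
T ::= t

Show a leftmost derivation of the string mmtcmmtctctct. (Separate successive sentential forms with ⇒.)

T ⇒ mTcT   [T ::= m T c T]
mTcT ⇒ mmTcTcT   [T ::= m T c T]
mmTcTcT ⇒ mmtcTcT   [T ::= t]
mmtcTcT ⇒ mmtcmTcTcT   [T ::= m T c T]
mmtcmTcTcT ⇒ mmtcmmTcTcTcT   [T ::= m T c T]
mmtcmmTcTcTcT ⇒ mmtcmmtcTcTcT   [T ::= t]
mmtcmmtcTcTcT ⇒ mmtcmmtctcTcT   [T ::= t]
mmtcmmtctcTcT ⇒ mmtcmmtctctcT   [T ::= t]
mmtcmmtctctcT ⇒ mmtcmmtctctct   [T ::= t]

T ⇒ mTcT ⇒ mmTcTcT ⇒ mmtcTcT ⇒ mmtcmTcTcT ⇒ mmtcmmTcTcTcT ⇒ mmtcmmtcTcTcT ⇒ mmtcmmtctcTcT ⇒ mmtcmmtctctcT ⇒ mmtcmmtctctct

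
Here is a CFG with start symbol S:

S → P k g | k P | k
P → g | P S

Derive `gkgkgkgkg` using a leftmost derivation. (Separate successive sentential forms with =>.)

S => Pkg => PSkg => PSSkg => PSSSkg => gSSSkg => gkPSSkg => gkgSSkg => gkgkSkg => gkgkPkgkg => gkgkgkgkg

S => Pkg   [S → P k g]
Pkg => PSkg   [P → P S]
PSkg => PSSkg   [P → P S]
PSSkg => PSSSkg   [P → P S]
PSSSkg => gSSSkg   [P → g]
gSSSkg => gkPSSkg   [S → k P]
gkPSSkg => gkgSSkg   [P → g]
gkgSSkg => gkgkSkg   [S → k]
gkgkSkg => gkgkPkgkg   [S → P k g]
gkgkPkgkg => gkgkgkgkg   [P → g]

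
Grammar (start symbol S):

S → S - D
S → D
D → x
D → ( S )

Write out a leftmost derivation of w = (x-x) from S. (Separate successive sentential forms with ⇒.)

S ⇒ D ⇒ (S) ⇒ (S-D) ⇒ (D-D) ⇒ (x-D) ⇒ (x-x)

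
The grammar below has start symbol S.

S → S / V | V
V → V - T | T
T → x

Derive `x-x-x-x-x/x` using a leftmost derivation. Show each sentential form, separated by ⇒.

S ⇒ S/V ⇒ V/V ⇒ V-T/V ⇒ V-T-T/V ⇒ V-T-T-T/V ⇒ V-T-T-T-T/V ⇒ T-T-T-T-T/V ⇒ x-T-T-T-T/V ⇒ x-x-T-T-T/V ⇒ x-x-x-T-T/V ⇒ x-x-x-x-T/V ⇒ x-x-x-x-x/V ⇒ x-x-x-x-x/T ⇒ x-x-x-x-x/x

S ⇒ S/V   [S → S / V]
S/V ⇒ V/V   [S → V]
V/V ⇒ V-T/V   [V → V - T]
V-T/V ⇒ V-T-T/V   [V → V - T]
V-T-T/V ⇒ V-T-T-T/V   [V → V - T]
V-T-T-T/V ⇒ V-T-T-T-T/V   [V → V - T]
V-T-T-T-T/V ⇒ T-T-T-T-T/V   [V → T]
T-T-T-T-T/V ⇒ x-T-T-T-T/V   [T → x]
x-T-T-T-T/V ⇒ x-x-T-T-T/V   [T → x]
x-x-T-T-T/V ⇒ x-x-x-T-T/V   [T → x]
x-x-x-T-T/V ⇒ x-x-x-x-T/V   [T → x]
x-x-x-x-T/V ⇒ x-x-x-x-x/V   [T → x]
x-x-x-x-x/V ⇒ x-x-x-x-x/T   [V → T]
x-x-x-x-x/T ⇒ x-x-x-x-x/x   [T → x]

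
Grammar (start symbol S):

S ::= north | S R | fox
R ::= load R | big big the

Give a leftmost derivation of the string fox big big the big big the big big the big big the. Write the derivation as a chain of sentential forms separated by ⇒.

S ⇒ S R ⇒ S R R ⇒ S R R R ⇒ S R R R R ⇒ fox R R R R ⇒ fox big big the R R R ⇒ fox big big the big big the R R ⇒ fox big big the big big the big big the R ⇒ fox big big the big big the big big the big big the

S ⇒ S R   [S ::= S R]
S R ⇒ S R R   [S ::= S R]
S R R ⇒ S R R R   [S ::= S R]
S R R R ⇒ S R R R R   [S ::= S R]
S R R R R ⇒ fox R R R R   [S ::= fox]
fox R R R R ⇒ fox big big the R R R   [R ::= big big the]
fox big big the R R R ⇒ fox big big the big big the R R   [R ::= big big the]
fox big big the big big the R R ⇒ fox big big the big big the big big the R   [R ::= big big the]
fox big big the big big the big big the R ⇒ fox big big the big big the big big the big big the   [R ::= big big the]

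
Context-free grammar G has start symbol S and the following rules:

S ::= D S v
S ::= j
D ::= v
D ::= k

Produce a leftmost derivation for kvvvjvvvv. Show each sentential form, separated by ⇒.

S ⇒ DSv   [S ::= D S v]
DSv ⇒ kSv   [D ::= k]
kSv ⇒ kDSvv   [S ::= D S v]
kDSvv ⇒ kvSvv   [D ::= v]
kvSvv ⇒ kvDSvvv   [S ::= D S v]
kvDSvvv ⇒ kvvSvvv   [D ::= v]
kvvSvvv ⇒ kvvDSvvvv   [S ::= D S v]
kvvDSvvvv ⇒ kvvvSvvvv   [D ::= v]
kvvvSvvvv ⇒ kvvvjvvvv   [S ::= j]

S⇒DSv⇒kSv⇒kDSvv⇒kvSvv⇒kvDSvvv⇒kvvSvvv⇒kvvDSvvvv⇒kvvvSvvvv⇒kvvvjvvvv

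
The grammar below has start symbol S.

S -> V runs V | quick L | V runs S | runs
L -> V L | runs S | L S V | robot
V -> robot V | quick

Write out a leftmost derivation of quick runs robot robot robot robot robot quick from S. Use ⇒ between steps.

S ⇒ V runs V ⇒ quick runs V ⇒ quick runs robot V ⇒ quick runs robot robot V ⇒ quick runs robot robot robot V ⇒ quick runs robot robot robot robot V ⇒ quick runs robot robot robot robot robot V ⇒ quick runs robot robot robot robot robot quick

S ⇒ V runs V   [S -> V runs V]
V runs V ⇒ quick runs V   [V -> quick]
quick runs V ⇒ quick runs robot V   [V -> robot V]
quick runs robot V ⇒ quick runs robot robot V   [V -> robot V]
quick runs robot robot V ⇒ quick runs robot robot robot V   [V -> robot V]
quick runs robot robot robot V ⇒ quick runs robot robot robot robot V   [V -> robot V]
quick runs robot robot robot robot V ⇒ quick runs robot robot robot robot robot V   [V -> robot V]
quick runs robot robot robot robot robot V ⇒ quick runs robot robot robot robot robot quick   [V -> quick]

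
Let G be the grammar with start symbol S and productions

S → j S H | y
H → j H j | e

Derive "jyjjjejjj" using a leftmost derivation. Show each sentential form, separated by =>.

S => jSH => jyH => jyjHj => jyjjHjj => jyjjjHjjj => jyjjjejjj

S => jSH   [S → j S H]
jSH => jyH   [S → y]
jyH => jyjHj   [H → j H j]
jyjHj => jyjjHjj   [H → j H j]
jyjjHjj => jyjjjHjjj   [H → j H j]
jyjjjHjjj => jyjjjejjj   [H → e]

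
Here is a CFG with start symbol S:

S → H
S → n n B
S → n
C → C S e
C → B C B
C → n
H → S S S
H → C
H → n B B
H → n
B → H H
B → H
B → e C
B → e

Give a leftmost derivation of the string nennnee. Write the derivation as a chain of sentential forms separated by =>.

S => H   [S → H]
H => nBB   [H → n B B]
nBB => neCB   [B → e C]
neCB => neBCBB   [C → B C B]
neBCBB => neHHCBB   [B → H H]
neHHCBB => nenHCBB   [H → n]
nenHCBB => nennCBB   [H → n]
nennCBB => nennnBB   [C → n]
nennnBB => nennneB   [B → e]
nennneB => nennnee   [B → e]

S => H => nBB => neCB => neBCBB => neHHCBB => nenHCBB => nennCBB => nennnBB => nennneB => nennnee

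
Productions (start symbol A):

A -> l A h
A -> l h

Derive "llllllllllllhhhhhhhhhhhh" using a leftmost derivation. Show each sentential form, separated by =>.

A => lAh => llAhh => lllAhhh => llllAhhhh => lllllAhhhhh => llllllAhhhhhh => lllllllAhhhhhhh => llllllllAhhhhhhhh => lllllllllAhhhhhhhhh => llllllllllAhhhhhhhhhh => lllllllllllAhhhhhhhhhhh => llllllllllllhhhhhhhhhhhh

A => lAh   [A -> l A h]
lAh => llAhh   [A -> l A h]
llAhh => lllAhhh   [A -> l A h]
lllAhhh => llllAhhhh   [A -> l A h]
llllAhhhh => lllllAhhhhh   [A -> l A h]
lllllAhhhhh => llllllAhhhhhh   [A -> l A h]
llllllAhhhhhh => lllllllAhhhhhhh   [A -> l A h]
lllllllAhhhhhhh => llllllllAhhhhhhhh   [A -> l A h]
llllllllAhhhhhhhh => lllllllllAhhhhhhhhh   [A -> l A h]
lllllllllAhhhhhhhhh => llllllllllAhhhhhhhhhh   [A -> l A h]
llllllllllAhhhhhhhhhh => lllllllllllAhhhhhhhhhhh   [A -> l A h]
lllllllllllAhhhhhhhhhhh => llllllllllllhhhhhhhhhhhh   [A -> l h]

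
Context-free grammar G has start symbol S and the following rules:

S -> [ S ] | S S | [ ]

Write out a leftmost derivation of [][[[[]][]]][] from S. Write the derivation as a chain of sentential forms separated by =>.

S => SS   [S -> S S]
SS => SSS   [S -> S S]
SSS => []SS   [S -> [ ]]
[]SS => [][S]S   [S -> [ S ]]
[][S]S => [][[S]]S   [S -> [ S ]]
[][[S]]S => [][[SS]]S   [S -> S S]
[][[SS]]S => [][[[S]S]]S   [S -> [ S ]]
[][[[S]S]]S => [][[[[]]S]]S   [S -> [ ]]
[][[[[]]S]]S => [][[[[]][]]]S   [S -> [ ]]
[][[[[]][]]]S => [][[[[]][]]][]   [S -> [ ]]

S => SS => SSS => []SS => [][S]S => [][[S]]S => [][[SS]]S => [][[[S]S]]S => [][[[[]]S]]S => [][[[[]][]]]S => [][[[[]][]]][]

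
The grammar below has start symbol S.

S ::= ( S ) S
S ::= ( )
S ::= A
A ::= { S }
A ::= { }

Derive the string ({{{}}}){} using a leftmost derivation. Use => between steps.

S => (S)S => (A)S => ({S})S => ({A})S => ({{S}})S => ({{A}})S => ({{{}}})S => ({{{}}})A => ({{{}}}){}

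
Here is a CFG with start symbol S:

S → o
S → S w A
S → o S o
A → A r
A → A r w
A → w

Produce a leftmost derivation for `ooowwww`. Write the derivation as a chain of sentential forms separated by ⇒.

S⇒SwA⇒SwAwA⇒oSowAwA⇒ooowAwA⇒ooowwwA⇒ooowwww

S ⇒ SwA   [S → S w A]
SwA ⇒ SwAwA   [S → S w A]
SwAwA ⇒ oSowAwA   [S → o S o]
oSowAwA ⇒ ooowAwA   [S → o]
ooowAwA ⇒ ooowwwA   [A → w]
ooowwwA ⇒ ooowwww   [A → w]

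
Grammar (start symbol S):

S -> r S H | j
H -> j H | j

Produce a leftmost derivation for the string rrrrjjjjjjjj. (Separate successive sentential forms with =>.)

S => rSH => rrSHH => rrrSHHH => rrrrSHHHH => rrrrjHHHH => rrrrjjHHHH => rrrrjjjHHHH => rrrrjjjjHHH => rrrrjjjjjHH => rrrrjjjjjjHH => rrrrjjjjjjjH => rrrrjjjjjjjj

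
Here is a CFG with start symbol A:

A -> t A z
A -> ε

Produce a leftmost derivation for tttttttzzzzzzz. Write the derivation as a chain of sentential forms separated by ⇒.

A⇒tAz⇒ttAzz⇒tttAzzz⇒ttttAzzzz⇒tttttAzzzzz⇒ttttttAzzzzzz⇒tttttttAzzzzzzz⇒tttttttzzzzzzz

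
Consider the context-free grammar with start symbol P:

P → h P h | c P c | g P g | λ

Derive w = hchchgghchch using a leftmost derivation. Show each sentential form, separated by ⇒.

P ⇒ hPh   [P → h P h]
hPh ⇒ hcPch   [P → c P c]
hcPch ⇒ hchPhch   [P → h P h]
hchPhch ⇒ hchcPchch   [P → c P c]
hchcPchch ⇒ hchchPhchch   [P → h P h]
hchchPhchch ⇒ hchchgPghchch   [P → g P g]
hchchgPghchch ⇒ hchchgghchch   [P → λ]

P ⇒ hPh ⇒ hcPch ⇒ hchPhch ⇒ hchcPchch ⇒ hchchPhchch ⇒ hchchgPghchch ⇒ hchchgghchch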